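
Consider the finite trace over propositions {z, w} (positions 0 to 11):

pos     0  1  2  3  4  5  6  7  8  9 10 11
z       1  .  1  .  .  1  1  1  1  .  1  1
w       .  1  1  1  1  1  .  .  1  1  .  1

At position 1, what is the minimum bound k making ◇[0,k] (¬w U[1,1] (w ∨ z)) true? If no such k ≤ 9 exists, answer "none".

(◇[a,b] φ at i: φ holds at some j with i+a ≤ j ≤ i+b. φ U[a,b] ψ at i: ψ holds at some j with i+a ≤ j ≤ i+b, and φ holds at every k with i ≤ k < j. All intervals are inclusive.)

5

Scan j = 1,2,… for (¬w U[1,1] (w ∨ z)):
  j=1: fails
  j=2: fails
  j=3: fails
  j=4: fails
  j=5: fails
  j=6: holds
First hit at j=6, so smallest k = 6-1 = 5.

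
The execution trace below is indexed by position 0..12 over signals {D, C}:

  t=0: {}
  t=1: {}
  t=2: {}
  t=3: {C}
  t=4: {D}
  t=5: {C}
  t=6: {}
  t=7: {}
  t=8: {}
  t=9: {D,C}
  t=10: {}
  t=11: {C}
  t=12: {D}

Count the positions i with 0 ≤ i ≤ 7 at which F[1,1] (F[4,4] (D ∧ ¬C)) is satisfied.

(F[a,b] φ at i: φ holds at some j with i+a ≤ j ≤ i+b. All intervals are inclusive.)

Evaluate at each i in [0,7]:
  i=0: ✗ (none in [1,1])
  i=1: ✗ (none in [2,2])
  i=2: ✗ (none in [3,3])
  i=3: ✗ (none in [4,4])
  i=4: ✗ (none in [5,5])
  i=5: ✗ (none in [6,6])
  i=6: ✗ (none in [7,7])
  i=7: ✓ (witness j=8)
Positions where it holds: {7} → 1.

1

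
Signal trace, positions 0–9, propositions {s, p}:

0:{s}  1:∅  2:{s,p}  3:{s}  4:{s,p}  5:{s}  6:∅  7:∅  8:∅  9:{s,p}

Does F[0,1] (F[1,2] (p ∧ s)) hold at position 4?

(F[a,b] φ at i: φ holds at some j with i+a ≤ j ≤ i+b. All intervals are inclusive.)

Does not hold

Check F[1,2] (p ∧ s) at each j in [4,5]:
  j=4: fails (none in [5,6])
  j=5: fails (none in [6,7])
No position in the window satisfies it → formula fails.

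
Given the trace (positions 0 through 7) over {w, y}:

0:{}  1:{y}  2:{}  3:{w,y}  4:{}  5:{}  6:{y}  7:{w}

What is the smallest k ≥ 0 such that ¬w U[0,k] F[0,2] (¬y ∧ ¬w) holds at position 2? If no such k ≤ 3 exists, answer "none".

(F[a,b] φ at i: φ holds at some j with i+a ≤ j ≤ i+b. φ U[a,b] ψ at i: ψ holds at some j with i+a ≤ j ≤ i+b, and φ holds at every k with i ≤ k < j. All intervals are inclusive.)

Need earliest j ≥ 2 with F[0,2] (¬y ∧ ¬w), and ¬w at every k in [2,j-1].
  j=2: rhs holds (empty prefix). k = 0.

0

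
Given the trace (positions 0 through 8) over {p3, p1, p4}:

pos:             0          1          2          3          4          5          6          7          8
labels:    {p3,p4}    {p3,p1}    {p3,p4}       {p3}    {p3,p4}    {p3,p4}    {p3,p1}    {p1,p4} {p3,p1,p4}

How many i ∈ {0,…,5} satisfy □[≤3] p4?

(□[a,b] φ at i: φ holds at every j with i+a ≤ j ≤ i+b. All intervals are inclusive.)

0

Evaluate at each i in [0,5]:
  i=0: ✗ (fails at j=1)
  i=1: ✗ (fails at j=1)
  i=2: ✗ (fails at j=3)
  i=3: ✗ (fails at j=3)
  i=4: ✗ (fails at j=6)
  i=5: ✗ (fails at j=6)
Positions where it holds: {} → 0.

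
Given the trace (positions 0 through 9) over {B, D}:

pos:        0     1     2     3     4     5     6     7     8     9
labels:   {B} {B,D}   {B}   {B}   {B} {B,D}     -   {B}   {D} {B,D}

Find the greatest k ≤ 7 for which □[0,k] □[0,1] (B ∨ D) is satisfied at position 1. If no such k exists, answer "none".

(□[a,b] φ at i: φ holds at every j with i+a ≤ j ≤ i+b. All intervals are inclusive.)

3

□[0,1] (B ∨ D) must hold from j=1 onward; find where it first fails.
  j=1: holds
  j=2: holds
  j=3: holds
  j=4: holds
  j=5: fails
Holds on [1,4], so largest k = 3.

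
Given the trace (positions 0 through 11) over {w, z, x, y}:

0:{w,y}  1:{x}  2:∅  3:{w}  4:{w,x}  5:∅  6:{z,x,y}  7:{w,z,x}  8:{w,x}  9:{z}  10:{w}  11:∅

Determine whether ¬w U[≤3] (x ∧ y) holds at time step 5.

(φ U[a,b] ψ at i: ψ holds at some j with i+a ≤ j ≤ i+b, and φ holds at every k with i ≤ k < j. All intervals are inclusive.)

Need some j in [5,8] with (x ∧ y), and ¬w at every k in [5,j-1].
  j=5: (x ∧ y) false.
  j=6: (x ∧ y) holds; ¬w holds at every k in [5,5] → satisfied.

Holds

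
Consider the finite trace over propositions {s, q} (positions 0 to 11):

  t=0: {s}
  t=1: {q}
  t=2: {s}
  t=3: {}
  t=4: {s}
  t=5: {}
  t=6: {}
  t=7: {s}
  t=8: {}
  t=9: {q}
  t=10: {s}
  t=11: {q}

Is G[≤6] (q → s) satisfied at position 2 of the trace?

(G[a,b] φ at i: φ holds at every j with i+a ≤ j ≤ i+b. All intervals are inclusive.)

Check (q → s) at every j in [2,8]:
  j=2: antecedent false → ✓
  j=3: antecedent false → ✓
  j=4: antecedent false → ✓
  j=5: antecedent false → ✓
  j=6: antecedent false → ✓
  j=7: antecedent false → ✓
  j=8: antecedent false → ✓
All positions satisfy it → formula holds.

Yes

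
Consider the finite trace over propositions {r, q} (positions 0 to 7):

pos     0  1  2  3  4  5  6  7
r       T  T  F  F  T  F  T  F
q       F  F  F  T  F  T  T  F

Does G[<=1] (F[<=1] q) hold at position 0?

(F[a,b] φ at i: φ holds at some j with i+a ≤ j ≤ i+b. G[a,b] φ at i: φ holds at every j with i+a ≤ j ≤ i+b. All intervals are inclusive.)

Check F[<=1] q at every j in [0,1]:
  j=0: fails (none in [0,1])
  j=1: fails (none in [1,2])
Fails at j=0 → formula fails.

False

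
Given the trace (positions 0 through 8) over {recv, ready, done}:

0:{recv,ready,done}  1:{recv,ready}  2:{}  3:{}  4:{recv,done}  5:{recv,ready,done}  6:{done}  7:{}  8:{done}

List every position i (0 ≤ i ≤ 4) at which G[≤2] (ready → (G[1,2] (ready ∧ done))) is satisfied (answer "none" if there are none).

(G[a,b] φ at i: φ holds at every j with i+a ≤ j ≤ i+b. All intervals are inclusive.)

Evaluate at each i in [0,4]:
  i=0: ✗ (fails at j=0)
  i=1: ✗ (fails at j=1)
  i=2: ✓ (all of [2,4])
  i=3: ✗ (fails at j=5)
  i=4: ✗ (fails at j=5)

2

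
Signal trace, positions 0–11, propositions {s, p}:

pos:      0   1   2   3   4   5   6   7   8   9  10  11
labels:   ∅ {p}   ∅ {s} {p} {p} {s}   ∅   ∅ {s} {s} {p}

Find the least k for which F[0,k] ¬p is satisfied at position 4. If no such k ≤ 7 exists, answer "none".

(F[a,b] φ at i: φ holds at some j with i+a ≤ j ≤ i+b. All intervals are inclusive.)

Scan j = 4,5,… for ¬p:
  j=4: fails
  j=5: fails
  j=6: holds
First hit at j=6, so smallest k = 6-4 = 2.

2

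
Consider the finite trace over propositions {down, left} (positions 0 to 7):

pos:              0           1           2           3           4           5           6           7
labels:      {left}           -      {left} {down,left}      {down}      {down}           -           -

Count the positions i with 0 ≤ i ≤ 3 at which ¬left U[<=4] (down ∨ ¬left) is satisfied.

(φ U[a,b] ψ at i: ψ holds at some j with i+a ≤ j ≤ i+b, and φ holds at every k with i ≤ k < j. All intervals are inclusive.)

2

Evaluate at each i in [0,3]:
  i=0: ✗ (lhs fails at k=0 before rhs at j=1)
  i=1: ✓ (rhs at j=1)
  i=2: ✗ (lhs fails at k=2 before rhs at j=3)
  i=3: ✓ (rhs at j=3)
Positions where it holds: {1, 3} → 2.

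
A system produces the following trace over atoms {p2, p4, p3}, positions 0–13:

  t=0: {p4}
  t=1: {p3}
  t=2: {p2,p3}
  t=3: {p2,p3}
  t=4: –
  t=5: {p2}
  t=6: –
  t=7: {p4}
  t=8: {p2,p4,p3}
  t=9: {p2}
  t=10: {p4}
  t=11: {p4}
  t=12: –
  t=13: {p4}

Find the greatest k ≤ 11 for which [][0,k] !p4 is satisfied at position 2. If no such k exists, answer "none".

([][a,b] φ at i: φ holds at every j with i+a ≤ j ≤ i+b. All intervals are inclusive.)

4

!p4 must hold from j=2 onward; find where it first fails.
  j=2: holds
  j=3: holds
  j=4: holds
  j=5: holds
  j=6: holds
  j=7: fails
Holds on [2,6], so largest k = 4.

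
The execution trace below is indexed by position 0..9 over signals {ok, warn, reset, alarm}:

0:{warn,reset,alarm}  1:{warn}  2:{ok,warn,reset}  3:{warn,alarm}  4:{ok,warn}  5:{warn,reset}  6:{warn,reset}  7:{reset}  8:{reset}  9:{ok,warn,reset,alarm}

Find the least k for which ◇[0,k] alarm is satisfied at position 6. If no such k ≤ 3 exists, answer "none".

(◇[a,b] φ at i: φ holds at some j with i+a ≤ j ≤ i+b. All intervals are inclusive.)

3

Scan j = 6,7,… for alarm:
  j=6: fails
  j=7: fails
  j=8: fails
  j=9: holds
First hit at j=9, so smallest k = 9-6 = 3.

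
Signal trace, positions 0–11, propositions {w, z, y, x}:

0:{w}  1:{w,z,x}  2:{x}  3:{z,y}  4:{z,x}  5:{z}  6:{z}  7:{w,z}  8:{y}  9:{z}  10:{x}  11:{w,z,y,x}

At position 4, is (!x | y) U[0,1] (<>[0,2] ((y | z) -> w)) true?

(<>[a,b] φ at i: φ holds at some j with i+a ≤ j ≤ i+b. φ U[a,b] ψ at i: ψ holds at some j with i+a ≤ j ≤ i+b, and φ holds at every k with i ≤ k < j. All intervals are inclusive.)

False

Need some j in [4,5] with <>[0,2] ((y | z) -> w), and (!x | y) at every k in [4,j-1].
  j=4: <>[0,2] ((y | z) -> w) — fails (none in [4,6]).
  j=5: <>[0,2] ((y | z) -> w) holds, but (!x | y) fails at k=4 → not this j.
No j in the window works → until fails.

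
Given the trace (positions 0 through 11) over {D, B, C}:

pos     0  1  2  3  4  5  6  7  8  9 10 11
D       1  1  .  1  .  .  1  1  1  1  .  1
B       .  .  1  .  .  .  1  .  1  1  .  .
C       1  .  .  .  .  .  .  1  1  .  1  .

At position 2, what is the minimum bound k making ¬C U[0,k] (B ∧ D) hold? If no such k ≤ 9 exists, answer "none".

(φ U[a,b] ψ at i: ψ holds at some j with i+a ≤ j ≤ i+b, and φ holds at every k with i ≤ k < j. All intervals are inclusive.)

4

Need earliest j ≥ 2 with (B ∧ D), and ¬C at every k in [2,j-1].
  j=2: rhs fails.
  j=3: rhs fails.
  j=4: rhs fails.
  j=5: rhs fails.
  j=6: rhs holds; lhs holds on [2,5]. k = 4.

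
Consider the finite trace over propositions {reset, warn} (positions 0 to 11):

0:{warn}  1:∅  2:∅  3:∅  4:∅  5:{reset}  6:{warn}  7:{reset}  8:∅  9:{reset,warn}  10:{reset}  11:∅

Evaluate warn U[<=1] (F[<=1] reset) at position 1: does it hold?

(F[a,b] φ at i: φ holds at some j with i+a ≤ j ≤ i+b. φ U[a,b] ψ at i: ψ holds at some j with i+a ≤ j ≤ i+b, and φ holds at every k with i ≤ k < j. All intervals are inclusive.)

False

Need some j in [1,2] with F[<=1] reset, and warn at every k in [1,j-1].
  j=1: F[<=1] reset — fails (none in [1,2]).
  j=2: F[<=1] reset — fails (none in [2,3]).
No j in the window works → until fails.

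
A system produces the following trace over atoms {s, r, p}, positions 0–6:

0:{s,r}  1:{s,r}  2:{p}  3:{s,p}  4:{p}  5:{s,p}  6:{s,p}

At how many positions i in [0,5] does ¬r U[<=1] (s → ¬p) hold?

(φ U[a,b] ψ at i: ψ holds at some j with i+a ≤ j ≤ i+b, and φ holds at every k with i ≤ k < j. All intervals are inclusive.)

Evaluate at each i in [0,5]:
  i=0: ✓ (rhs at j=0)
  i=1: ✓ (rhs at j=1)
  i=2: ✓ (rhs at j=2)
  i=3: ✓ (rhs at j=4; lhs holds on [3,3])
  i=4: ✓ (rhs at j=4)
  i=5: ✗ (no rhs in [5,6])
Positions where it holds: {0, 1, 2, 3, 4} → 5.

5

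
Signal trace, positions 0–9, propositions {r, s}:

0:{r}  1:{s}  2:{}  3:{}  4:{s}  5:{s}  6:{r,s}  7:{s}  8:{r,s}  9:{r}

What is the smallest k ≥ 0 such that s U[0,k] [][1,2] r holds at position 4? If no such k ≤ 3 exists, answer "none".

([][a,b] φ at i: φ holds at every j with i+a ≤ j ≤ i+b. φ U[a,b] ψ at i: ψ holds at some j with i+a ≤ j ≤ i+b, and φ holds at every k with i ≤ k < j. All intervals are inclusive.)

3

Need earliest j ≥ 4 with [][1,2] r, and s at every k in [4,j-1].
  j=4: rhs fails.
  j=5: rhs fails.
  j=6: rhs fails.
  j=7: rhs holds; lhs holds on [4,6]. k = 3.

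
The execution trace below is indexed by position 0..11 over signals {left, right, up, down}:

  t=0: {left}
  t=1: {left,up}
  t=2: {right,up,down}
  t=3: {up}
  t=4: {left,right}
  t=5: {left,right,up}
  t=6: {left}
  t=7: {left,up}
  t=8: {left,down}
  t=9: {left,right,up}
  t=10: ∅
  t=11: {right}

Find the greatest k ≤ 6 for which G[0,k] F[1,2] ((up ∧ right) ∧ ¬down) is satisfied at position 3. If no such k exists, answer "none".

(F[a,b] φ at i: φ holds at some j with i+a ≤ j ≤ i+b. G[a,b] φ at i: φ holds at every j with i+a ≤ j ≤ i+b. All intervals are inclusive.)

1

F[1,2] ((up ∧ right) ∧ ¬down) must hold from j=3 onward; find where it first fails.
  j=3: holds
  j=4: holds
  j=5: fails
Holds on [3,4], so largest k = 1.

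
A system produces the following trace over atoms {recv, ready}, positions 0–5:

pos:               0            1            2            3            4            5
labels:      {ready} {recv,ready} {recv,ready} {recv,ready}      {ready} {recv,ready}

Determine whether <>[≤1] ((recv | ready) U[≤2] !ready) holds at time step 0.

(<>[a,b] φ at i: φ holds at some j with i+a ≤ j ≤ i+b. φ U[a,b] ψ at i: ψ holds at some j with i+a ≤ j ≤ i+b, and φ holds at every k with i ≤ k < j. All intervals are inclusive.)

Check ((recv | ready) U[≤2] !ready) at each j in [0,1]:
  j=0: fails
  j=1: fails
No position in the window satisfies it → formula fails.

False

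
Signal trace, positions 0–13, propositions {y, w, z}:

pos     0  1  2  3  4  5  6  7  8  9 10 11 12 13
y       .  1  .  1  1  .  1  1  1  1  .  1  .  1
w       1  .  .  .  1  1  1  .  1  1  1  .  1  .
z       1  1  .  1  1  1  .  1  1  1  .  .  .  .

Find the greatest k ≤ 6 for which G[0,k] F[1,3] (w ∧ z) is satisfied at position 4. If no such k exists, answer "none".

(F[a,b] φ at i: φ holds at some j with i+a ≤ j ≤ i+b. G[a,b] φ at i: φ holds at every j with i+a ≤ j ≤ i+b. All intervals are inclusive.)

4

F[1,3] (w ∧ z) must hold from j=4 onward; find where it first fails.
  j=4: holds
  j=5: holds
  j=6: holds
  j=7: holds
  j=8: holds
  j=9: fails
Holds on [4,8], so largest k = 4.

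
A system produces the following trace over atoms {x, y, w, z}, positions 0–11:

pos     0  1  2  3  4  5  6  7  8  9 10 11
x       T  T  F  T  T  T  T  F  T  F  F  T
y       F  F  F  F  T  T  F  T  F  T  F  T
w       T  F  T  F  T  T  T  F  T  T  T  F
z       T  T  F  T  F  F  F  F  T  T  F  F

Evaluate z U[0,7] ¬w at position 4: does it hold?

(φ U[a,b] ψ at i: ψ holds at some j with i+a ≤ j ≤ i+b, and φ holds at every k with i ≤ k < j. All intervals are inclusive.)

Does not hold

Need some j in [4,11] with ¬w, and z at every k in [4,j-1].
  j=4: ¬w false.
  j=5: ¬w false.
  j=6: ¬w false.
  j=7: ¬w holds, but z fails at k=4 → not this j.
  j=8: ¬w false.
  j=9: ¬w false.
  j=10: ¬w false.
  j=11: ¬w holds, but z fails at k=4 → not this j.
No j in the window works → until fails.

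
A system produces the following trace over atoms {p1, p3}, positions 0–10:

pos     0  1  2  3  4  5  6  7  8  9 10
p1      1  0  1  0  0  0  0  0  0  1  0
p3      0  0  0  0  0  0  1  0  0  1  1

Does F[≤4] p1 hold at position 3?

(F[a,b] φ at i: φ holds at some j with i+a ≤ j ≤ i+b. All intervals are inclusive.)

Check p1 at each j in [3,7]:
  j=3: false
  j=4: false
  j=5: false
  j=6: false
  j=7: false
No position in the window satisfies it → formula fails.

Does not hold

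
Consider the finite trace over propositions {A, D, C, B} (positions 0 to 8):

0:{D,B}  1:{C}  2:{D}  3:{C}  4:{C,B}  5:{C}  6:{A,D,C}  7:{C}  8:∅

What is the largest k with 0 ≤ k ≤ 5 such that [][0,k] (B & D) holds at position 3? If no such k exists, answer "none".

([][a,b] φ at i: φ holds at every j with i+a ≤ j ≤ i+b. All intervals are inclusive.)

none

(B & D) must hold from j=3 onward; find where it first fails.
  j=3: fails → no k works.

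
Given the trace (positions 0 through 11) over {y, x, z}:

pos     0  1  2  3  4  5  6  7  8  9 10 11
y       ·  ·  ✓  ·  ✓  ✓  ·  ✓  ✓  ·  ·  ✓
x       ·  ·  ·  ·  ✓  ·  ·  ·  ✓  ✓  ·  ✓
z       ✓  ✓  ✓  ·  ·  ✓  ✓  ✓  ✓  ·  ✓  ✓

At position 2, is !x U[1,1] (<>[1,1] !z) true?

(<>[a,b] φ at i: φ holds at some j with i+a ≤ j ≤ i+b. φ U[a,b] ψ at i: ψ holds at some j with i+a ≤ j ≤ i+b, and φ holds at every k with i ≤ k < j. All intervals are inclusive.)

Yes

Need some j in [3,3] with <>[1,1] !z, and !x at every k in [2,j-1].
  j=3: <>[1,1] !z holds; !x holds at every k in [2,2] → satisfied.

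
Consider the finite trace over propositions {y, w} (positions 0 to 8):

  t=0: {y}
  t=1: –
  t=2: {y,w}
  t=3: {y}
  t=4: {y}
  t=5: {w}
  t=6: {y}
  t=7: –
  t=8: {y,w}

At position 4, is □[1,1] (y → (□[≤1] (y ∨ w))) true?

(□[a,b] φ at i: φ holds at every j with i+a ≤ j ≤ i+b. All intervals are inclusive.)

Check (y → (□[≤1] (y ∨ w))) at every j in [5,5]:
  j=5: antecedent false → ✓
All positions satisfy it → formula holds.

True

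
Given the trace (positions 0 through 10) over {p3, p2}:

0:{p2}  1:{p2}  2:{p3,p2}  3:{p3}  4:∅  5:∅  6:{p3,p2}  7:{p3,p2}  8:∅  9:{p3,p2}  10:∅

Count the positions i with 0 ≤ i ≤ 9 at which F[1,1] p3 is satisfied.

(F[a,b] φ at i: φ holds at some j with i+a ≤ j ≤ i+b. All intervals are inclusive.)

5

Evaluate at each i in [0,9]:
  i=0: ✗ (none in [1,1])
  i=1: ✓ (witness j=2)
  i=2: ✓ (witness j=3)
  i=3: ✗ (none in [4,4])
  i=4: ✗ (none in [5,5])
  i=5: ✓ (witness j=6)
  i=6: ✓ (witness j=7)
  i=7: ✗ (none in [8,8])
  i=8: ✓ (witness j=9)
  i=9: ✗ (none in [10,10])
Positions where it holds: {1, 2, 5, 6, 8} → 5.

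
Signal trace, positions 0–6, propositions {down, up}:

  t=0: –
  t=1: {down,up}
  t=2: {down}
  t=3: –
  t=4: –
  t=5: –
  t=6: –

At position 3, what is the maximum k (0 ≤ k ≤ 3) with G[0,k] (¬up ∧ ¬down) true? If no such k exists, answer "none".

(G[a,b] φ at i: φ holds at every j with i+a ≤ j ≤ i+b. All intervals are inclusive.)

3

(¬up ∧ ¬down) must hold from j=3 onward; find where it first fails.
  j=3: holds
  j=4: holds
  j=5: holds
  j=6: holds
Holds through j=6; largest k = 3.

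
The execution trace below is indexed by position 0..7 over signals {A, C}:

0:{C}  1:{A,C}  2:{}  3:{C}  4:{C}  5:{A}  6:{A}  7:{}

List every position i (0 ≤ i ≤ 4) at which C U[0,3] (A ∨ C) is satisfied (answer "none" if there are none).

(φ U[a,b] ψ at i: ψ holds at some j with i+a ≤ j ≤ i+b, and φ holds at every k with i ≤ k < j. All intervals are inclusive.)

Evaluate at each i in [0,4]:
  i=0: ✓ (rhs at j=0)
  i=1: ✓ (rhs at j=1)
  i=2: ✗ (lhs fails at k=2 before rhs at j=3)
  i=3: ✓ (rhs at j=3)
  i=4: ✓ (rhs at j=4)

0, 1, 3, 4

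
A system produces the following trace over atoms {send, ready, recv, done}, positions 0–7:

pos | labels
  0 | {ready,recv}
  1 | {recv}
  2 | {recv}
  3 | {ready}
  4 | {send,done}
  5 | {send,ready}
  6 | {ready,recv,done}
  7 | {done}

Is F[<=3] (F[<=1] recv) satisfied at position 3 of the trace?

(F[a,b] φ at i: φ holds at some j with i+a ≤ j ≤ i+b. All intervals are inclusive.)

Check F[<=1] recv at each j in [3,6]:
  j=3: fails (none in [3,4])
  j=4: fails (none in [4,5])
  j=5: holds (witness at 6)
  j=6: holds (witness at 6)
Found at j=5 → formula holds.

True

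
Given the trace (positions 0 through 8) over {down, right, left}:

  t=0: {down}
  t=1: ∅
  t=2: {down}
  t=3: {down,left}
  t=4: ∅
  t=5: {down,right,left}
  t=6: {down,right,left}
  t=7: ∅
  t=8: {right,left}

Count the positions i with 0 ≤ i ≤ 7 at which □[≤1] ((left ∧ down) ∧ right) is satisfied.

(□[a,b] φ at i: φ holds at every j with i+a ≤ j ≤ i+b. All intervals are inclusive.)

Evaluate at each i in [0,7]:
  i=0: ✗ (fails at j=0)
  i=1: ✗ (fails at j=1)
  i=2: ✗ (fails at j=2)
  i=3: ✗ (fails at j=3)
  i=4: ✗ (fails at j=4)
  i=5: ✓ (all of [5,6])
  i=6: ✗ (fails at j=7)
  i=7: ✗ (fails at j=7)
Positions where it holds: {5} → 1.

1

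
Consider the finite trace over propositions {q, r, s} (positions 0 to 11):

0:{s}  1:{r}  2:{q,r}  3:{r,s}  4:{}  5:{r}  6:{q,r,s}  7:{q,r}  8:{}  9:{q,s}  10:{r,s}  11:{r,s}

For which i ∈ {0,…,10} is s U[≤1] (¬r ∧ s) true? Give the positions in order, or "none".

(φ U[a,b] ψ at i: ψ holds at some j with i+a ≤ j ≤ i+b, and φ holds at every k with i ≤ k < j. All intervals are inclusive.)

Evaluate at each i in [0,10]:
  i=0: ✓ (rhs at j=0)
  i=1: ✗ (no rhs in [1,2])
  i=2: ✗ (no rhs in [2,3])
  i=3: ✗ (no rhs in [3,4])
  i=4: ✗ (no rhs in [4,5])
  i=5: ✗ (no rhs in [5,6])
  i=6: ✗ (no rhs in [6,7])
  i=7: ✗ (no rhs in [7,8])
  i=8: ✗ (lhs fails at k=8 before rhs at j=9)
  i=9: ✓ (rhs at j=9)
  i=10: ✗ (no rhs in [10,11])

0, 9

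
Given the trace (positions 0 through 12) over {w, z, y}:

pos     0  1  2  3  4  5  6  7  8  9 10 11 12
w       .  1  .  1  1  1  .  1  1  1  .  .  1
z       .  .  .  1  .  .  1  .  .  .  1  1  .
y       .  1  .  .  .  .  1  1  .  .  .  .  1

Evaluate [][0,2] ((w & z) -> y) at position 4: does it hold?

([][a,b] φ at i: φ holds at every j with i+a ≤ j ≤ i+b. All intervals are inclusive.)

Holds

Check ((w & z) -> y) at every j in [4,6]:
  j=4: antecedent false → ✓
  j=5: antecedent false → ✓
  j=6: antecedent false → ✓
All positions satisfy it → formula holds.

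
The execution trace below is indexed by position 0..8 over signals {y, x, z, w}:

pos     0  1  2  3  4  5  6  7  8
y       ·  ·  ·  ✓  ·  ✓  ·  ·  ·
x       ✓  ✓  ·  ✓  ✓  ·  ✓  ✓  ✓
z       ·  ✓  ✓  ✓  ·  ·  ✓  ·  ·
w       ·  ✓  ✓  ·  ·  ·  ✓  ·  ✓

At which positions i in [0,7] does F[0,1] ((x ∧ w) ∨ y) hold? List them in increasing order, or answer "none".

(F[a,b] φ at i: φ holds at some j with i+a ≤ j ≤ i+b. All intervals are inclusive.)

Evaluate at each i in [0,7]:
  i=0: ✓ (witness j=1)
  i=1: ✓ (witness j=1)
  i=2: ✓ (witness j=3)
  i=3: ✓ (witness j=3)
  i=4: ✓ (witness j=5)
  i=5: ✓ (witness j=5)
  i=6: ✓ (witness j=6)
  i=7: ✓ (witness j=8)

0, 1, 2, 3, 4, 5, 6, 7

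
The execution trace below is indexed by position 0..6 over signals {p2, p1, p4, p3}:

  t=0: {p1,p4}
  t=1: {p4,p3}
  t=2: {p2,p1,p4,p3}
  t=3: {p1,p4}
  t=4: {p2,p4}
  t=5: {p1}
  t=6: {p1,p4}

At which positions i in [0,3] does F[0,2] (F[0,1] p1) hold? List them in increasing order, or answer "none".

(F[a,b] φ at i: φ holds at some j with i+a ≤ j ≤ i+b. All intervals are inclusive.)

0, 1, 2, 3

Evaluate at each i in [0,3]:
  i=0: ✓ (witness j=0)
  i=1: ✓ (witness j=1)
  i=2: ✓ (witness j=2)
  i=3: ✓ (witness j=3)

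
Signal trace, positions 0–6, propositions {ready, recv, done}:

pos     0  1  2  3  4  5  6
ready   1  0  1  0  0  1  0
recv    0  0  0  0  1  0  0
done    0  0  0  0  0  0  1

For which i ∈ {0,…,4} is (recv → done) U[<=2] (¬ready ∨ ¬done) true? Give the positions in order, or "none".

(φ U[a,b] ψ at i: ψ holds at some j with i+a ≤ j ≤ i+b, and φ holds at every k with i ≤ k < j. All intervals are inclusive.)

0, 1, 2, 3, 4

Evaluate at each i in [0,4]:
  i=0: ✓ (rhs at j=0)
  i=1: ✓ (rhs at j=1)
  i=2: ✓ (rhs at j=2)
  i=3: ✓ (rhs at j=3)
  i=4: ✓ (rhs at j=4)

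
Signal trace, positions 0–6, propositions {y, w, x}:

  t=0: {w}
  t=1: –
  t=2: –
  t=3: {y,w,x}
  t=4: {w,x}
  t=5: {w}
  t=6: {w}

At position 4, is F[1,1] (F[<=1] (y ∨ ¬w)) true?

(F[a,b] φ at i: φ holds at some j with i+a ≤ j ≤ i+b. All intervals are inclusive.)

Check F[<=1] (y ∨ ¬w) at each j in [5,5]:
  j=5: fails (none in [5,6])
No position in the window satisfies it → formula fails.

False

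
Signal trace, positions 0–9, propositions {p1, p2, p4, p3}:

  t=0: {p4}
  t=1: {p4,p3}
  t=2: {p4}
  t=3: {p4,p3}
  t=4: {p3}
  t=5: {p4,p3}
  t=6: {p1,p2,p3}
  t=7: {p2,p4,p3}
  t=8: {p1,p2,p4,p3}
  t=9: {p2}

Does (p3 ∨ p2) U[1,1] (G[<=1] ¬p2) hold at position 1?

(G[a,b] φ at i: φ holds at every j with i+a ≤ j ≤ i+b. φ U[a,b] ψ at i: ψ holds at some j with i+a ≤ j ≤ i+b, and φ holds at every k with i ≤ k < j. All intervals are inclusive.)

Yes

Need some j in [2,2] with G[<=1] ¬p2, and (p3 ∨ p2) at every k in [1,j-1].
  j=2: G[<=1] ¬p2 holds; (p3 ∨ p2) holds at every k in [1,1] → satisfied.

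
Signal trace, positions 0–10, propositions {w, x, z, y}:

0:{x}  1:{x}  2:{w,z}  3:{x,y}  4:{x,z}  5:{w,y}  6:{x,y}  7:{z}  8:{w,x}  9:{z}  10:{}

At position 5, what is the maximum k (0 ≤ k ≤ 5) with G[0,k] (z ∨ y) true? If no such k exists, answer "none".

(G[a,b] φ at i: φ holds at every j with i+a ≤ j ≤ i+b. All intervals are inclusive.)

(z ∨ y) must hold from j=5 onward; find where it first fails.
  j=5: holds
  j=6: holds
  j=7: holds
  j=8: fails
Holds on [5,7], so largest k = 2.

2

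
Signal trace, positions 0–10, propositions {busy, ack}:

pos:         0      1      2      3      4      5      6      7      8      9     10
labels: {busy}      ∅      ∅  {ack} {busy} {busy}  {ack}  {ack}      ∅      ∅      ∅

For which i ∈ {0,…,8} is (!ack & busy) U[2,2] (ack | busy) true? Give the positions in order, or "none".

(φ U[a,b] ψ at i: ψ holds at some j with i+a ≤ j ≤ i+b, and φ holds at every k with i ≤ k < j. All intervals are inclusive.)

Evaluate at each i in [0,8]:
  i=0: ✗ (no rhs in [2,2])
  i=1: ✗ (lhs fails at k=1 before rhs at j=3)
  i=2: ✗ (lhs fails at k=2 before rhs at j=4)
  i=3: ✗ (lhs fails at k=3 before rhs at j=5)
  i=4: ✓ (rhs at j=6; lhs holds on [4,5])
  i=5: ✗ (lhs fails at k=6 before rhs at j=7)
  i=6: ✗ (no rhs in [8,8])
  i=7: ✗ (no rhs in [9,9])
  i=8: ✗ (no rhs in [10,10])

4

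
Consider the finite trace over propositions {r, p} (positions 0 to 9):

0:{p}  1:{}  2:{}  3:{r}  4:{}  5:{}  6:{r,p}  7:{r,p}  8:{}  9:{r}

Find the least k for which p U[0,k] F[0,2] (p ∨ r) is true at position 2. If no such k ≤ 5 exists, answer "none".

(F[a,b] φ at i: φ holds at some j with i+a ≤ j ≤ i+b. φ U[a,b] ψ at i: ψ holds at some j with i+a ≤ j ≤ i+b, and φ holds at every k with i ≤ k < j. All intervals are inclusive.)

Need earliest j ≥ 2 with F[0,2] (p ∨ r), and p at every k in [2,j-1].
  j=2: rhs holds (empty prefix). k = 0.

0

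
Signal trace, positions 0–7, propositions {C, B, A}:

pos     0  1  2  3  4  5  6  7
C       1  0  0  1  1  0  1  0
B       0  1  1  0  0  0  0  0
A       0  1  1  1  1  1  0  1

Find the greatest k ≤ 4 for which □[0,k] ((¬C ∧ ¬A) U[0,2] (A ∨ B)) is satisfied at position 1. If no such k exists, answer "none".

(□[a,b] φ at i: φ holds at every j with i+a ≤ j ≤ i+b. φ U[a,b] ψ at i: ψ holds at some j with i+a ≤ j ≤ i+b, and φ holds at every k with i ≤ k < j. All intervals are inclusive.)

4

((¬C ∧ ¬A) U[0,2] (A ∨ B)) must hold from j=1 onward; find where it first fails.
  j=1: holds
  j=2: holds
  j=3: holds
  j=4: holds
  j=5: holds
Holds through j=5; largest k = 4.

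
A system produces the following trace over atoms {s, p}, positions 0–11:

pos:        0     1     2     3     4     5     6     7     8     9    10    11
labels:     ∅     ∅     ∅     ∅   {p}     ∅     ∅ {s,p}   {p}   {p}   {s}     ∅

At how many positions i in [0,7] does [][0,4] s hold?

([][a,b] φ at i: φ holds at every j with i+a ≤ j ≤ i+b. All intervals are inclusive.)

Evaluate at each i in [0,7]:
  i=0: ✗ (fails at j=0)
  i=1: ✗ (fails at j=1)
  i=2: ✗ (fails at j=2)
  i=3: ✗ (fails at j=3)
  i=4: ✗ (fails at j=4)
  i=5: ✗ (fails at j=5)
  i=6: ✗ (fails at j=6)
  i=7: ✗ (fails at j=8)
Positions where it holds: {} → 0.

0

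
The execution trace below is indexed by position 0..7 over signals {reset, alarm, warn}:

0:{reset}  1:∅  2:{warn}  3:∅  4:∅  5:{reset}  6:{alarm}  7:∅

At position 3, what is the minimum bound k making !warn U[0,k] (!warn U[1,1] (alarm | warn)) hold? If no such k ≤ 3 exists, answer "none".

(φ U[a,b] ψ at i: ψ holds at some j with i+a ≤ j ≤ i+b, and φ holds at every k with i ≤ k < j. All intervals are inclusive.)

Need earliest j ≥ 3 with (!warn U[1,1] (alarm | warn)), and !warn at every k in [3,j-1].
  j=3: rhs fails.
  j=4: rhs fails.
  j=5: rhs holds; lhs holds on [3,4]. k = 2.

2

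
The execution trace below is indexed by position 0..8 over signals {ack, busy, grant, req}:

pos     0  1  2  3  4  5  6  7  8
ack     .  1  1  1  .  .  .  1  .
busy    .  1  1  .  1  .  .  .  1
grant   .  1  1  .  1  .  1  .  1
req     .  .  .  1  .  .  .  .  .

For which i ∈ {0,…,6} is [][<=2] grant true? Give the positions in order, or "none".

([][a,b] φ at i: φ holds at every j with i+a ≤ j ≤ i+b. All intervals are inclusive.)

none

Evaluate at each i in [0,6]:
  i=0: ✗ (fails at j=0)
  i=1: ✗ (fails at j=3)
  i=2: ✗ (fails at j=3)
  i=3: ✗ (fails at j=3)
  i=4: ✗ (fails at j=5)
  i=5: ✗ (fails at j=5)
  i=6: ✗ (fails at j=7)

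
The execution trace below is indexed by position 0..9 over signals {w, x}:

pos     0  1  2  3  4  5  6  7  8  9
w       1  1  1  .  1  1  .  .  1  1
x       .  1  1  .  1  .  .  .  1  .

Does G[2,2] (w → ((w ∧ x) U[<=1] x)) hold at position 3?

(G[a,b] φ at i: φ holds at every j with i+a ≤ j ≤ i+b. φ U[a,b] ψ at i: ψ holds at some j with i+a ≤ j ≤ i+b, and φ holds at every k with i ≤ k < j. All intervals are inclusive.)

Check (w → ((w ∧ x) U[<=1] x)) at every j in [5,5]:
  j=5: antecedent true; consequent fails → ✗
Fails at j=5 → formula fails.

False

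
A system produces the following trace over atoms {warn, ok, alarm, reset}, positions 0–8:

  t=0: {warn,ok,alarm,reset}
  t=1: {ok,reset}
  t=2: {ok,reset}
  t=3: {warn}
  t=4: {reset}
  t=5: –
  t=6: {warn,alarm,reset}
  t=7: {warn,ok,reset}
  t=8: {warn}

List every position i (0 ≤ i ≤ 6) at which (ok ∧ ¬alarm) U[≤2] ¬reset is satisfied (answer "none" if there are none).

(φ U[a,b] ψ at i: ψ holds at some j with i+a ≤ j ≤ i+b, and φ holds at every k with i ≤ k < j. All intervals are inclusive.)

Evaluate at each i in [0,6]:
  i=0: ✗ (no rhs in [0,2])
  i=1: ✓ (rhs at j=3; lhs holds on [1,2])
  i=2: ✓ (rhs at j=3; lhs holds on [2,2])
  i=3: ✓ (rhs at j=3)
  i=4: ✗ (lhs fails at k=4 before rhs at j=5)
  i=5: ✓ (rhs at j=5)
  i=6: ✗ (lhs fails at k=6 before rhs at j=8)

1, 2, 3, 5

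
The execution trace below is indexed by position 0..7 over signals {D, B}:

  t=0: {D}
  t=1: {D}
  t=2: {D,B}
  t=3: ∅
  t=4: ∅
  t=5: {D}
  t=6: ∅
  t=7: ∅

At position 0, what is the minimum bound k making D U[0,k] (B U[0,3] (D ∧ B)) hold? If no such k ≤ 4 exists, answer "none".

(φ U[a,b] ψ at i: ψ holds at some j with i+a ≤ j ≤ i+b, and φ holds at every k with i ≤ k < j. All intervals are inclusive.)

2

Need earliest j ≥ 0 with (B U[0,3] (D ∧ B)), and D at every k in [0,j-1].
  j=0: rhs fails.
  j=1: rhs fails.
  j=2: rhs holds; lhs holds on [0,1]. k = 2.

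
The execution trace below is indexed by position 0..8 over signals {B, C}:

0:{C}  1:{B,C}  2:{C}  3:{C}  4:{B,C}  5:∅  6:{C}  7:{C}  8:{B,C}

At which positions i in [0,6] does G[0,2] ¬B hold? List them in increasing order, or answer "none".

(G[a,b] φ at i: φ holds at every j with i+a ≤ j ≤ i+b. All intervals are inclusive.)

5

Evaluate at each i in [0,6]:
  i=0: ✗ (fails at j=1)
  i=1: ✗ (fails at j=1)
  i=2: ✗ (fails at j=4)
  i=3: ✗ (fails at j=4)
  i=4: ✗ (fails at j=4)
  i=5: ✓ (all of [5,7])
  i=6: ✗ (fails at j=8)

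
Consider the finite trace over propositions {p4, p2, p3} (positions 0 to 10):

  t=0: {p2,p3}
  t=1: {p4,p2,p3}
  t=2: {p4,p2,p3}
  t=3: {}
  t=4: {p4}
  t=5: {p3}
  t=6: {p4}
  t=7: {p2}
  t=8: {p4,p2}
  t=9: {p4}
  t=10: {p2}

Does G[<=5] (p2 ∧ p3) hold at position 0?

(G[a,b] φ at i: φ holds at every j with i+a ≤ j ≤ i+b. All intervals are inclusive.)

False

Check (p2 ∧ p3) at every j in [0,5]:
  j=0: true
  j=1: true
  j=2: true
  j=3: false
  j=4: false
  j=5: false
Fails at j=3 → formula fails.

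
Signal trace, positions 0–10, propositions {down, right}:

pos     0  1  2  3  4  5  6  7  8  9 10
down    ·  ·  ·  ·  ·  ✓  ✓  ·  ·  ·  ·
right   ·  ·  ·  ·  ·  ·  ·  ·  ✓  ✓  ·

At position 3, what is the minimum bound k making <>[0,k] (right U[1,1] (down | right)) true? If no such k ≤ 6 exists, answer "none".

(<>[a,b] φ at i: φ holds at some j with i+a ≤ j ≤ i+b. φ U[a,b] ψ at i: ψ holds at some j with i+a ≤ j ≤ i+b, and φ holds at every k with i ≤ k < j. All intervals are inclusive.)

5

Scan j = 3,4,… for (right U[1,1] (down | right)):
  j=3: fails
  j=4: fails
  j=5: fails
  j=6: fails
  j=7: fails
  j=8: holds
First hit at j=8, so smallest k = 8-3 = 5.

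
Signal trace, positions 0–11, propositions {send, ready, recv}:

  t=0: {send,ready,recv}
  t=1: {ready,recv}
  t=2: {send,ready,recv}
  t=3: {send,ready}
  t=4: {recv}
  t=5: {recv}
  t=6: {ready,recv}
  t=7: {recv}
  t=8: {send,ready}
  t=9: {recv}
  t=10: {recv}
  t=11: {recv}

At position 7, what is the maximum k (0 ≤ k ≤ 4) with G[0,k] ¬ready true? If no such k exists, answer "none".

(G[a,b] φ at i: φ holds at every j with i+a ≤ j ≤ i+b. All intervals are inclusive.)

0

¬ready must hold from j=7 onward; find where it first fails.
  j=7: holds
  j=8: fails
Holds on [7,7], so largest k = 0.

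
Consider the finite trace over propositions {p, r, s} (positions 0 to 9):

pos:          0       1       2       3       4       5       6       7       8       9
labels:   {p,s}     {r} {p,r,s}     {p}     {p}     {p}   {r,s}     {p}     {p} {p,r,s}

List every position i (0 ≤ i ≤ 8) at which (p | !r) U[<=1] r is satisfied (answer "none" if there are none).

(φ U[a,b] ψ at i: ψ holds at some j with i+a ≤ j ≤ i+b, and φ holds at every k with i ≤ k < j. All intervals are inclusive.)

Evaluate at each i in [0,8]:
  i=0: ✓ (rhs at j=1; lhs holds on [0,0])
  i=1: ✓ (rhs at j=1)
  i=2: ✓ (rhs at j=2)
  i=3: ✗ (no rhs in [3,4])
  i=4: ✗ (no rhs in [4,5])
  i=5: ✓ (rhs at j=6; lhs holds on [5,5])
  i=6: ✓ (rhs at j=6)
  i=7: ✗ (no rhs in [7,8])
  i=8: ✓ (rhs at j=9; lhs holds on [8,8])

0, 1, 2, 5, 6, 8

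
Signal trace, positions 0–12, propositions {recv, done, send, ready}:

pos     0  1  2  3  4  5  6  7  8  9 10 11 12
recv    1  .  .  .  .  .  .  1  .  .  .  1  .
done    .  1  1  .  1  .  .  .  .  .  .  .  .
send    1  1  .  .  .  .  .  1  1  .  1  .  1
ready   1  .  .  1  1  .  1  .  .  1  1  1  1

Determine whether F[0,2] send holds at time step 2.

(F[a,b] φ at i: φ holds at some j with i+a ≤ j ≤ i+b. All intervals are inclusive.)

Check send at each j in [2,4]:
  j=2: false
  j=3: false
  j=4: false
No position in the window satisfies it → formula fails.

No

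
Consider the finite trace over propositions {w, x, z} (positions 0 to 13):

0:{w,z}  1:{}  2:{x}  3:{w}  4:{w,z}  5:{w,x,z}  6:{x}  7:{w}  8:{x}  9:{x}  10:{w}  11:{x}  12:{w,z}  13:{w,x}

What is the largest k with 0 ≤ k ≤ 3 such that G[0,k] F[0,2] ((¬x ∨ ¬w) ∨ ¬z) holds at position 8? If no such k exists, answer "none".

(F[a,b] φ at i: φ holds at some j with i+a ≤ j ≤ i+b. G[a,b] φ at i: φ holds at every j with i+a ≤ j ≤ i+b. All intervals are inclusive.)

3

F[0,2] ((¬x ∨ ¬w) ∨ ¬z) must hold from j=8 onward; find where it first fails.
  j=8: holds
  j=9: holds
  j=10: holds
  j=11: holds
Holds through j=11; largest k = 3.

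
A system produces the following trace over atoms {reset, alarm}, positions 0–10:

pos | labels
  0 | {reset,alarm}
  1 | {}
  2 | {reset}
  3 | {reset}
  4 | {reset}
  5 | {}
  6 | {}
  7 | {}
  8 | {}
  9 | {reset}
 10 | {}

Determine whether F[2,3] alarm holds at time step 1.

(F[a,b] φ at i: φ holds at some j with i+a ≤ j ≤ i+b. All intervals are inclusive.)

No

Check alarm at each j in [3,4]:
  j=3: false
  j=4: false
No position in the window satisfies it → formula fails.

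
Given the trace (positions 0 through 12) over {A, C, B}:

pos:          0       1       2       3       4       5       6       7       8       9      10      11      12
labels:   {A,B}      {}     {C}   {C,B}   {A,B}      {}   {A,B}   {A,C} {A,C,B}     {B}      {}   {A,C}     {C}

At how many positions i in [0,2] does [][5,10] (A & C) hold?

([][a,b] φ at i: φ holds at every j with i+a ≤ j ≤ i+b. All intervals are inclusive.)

0

Evaluate at each i in [0,2]:
  i=0: ✗ (fails at j=5)
  i=1: ✗ (fails at j=6)
  i=2: ✗ (fails at j=9)
Positions where it holds: {} → 0.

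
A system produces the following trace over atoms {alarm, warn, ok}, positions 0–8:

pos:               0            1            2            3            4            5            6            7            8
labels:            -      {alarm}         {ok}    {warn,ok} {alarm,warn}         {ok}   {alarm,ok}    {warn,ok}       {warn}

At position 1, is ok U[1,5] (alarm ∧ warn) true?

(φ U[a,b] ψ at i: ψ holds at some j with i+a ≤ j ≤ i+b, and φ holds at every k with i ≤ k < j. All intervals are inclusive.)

Does not hold

Need some j in [2,6] with (alarm ∧ warn), and ok at every k in [1,j-1].
  j=2: (alarm ∧ warn) false.
  j=3: (alarm ∧ warn) false.
  j=4: (alarm ∧ warn) holds, but ok fails at k=1 → not this j.
  j=5: (alarm ∧ warn) false.
  j=6: (alarm ∧ warn) false.
No j in the window works → until fails.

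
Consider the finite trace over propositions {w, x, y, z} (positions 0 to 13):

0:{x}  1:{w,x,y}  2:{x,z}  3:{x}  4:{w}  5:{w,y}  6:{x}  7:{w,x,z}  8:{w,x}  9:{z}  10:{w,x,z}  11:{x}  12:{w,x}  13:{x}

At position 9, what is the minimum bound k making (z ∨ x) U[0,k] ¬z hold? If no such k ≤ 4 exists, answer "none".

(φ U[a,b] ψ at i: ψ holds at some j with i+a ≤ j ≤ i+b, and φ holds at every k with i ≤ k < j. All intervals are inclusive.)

2

Need earliest j ≥ 9 with ¬z, and (z ∨ x) at every k in [9,j-1].
  j=9: rhs fails.
  j=10: rhs fails.
  j=11: rhs holds; lhs holds on [9,10]. k = 2.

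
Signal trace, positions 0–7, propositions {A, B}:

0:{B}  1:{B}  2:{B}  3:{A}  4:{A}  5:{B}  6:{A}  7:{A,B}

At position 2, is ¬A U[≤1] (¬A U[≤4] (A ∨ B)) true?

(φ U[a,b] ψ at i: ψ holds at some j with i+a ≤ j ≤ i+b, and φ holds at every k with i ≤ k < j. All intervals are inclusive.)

Need some j in [2,3] with (¬A U[≤4] (A ∨ B)), and ¬A at every k in [2,j-1].
  j=2: (¬A U[≤4] (A ∨ B)) holds; no prefix to check → satisfied.

True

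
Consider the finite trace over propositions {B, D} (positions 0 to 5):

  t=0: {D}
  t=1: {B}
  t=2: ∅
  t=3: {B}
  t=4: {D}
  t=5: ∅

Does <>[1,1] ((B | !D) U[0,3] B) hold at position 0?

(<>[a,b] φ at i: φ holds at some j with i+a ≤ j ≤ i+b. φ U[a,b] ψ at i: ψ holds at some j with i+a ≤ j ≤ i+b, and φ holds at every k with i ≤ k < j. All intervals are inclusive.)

Check ((B | !D) U[0,3] B) at each j in [1,1]:
  j=1: holds
Found at j=1 → formula holds.

True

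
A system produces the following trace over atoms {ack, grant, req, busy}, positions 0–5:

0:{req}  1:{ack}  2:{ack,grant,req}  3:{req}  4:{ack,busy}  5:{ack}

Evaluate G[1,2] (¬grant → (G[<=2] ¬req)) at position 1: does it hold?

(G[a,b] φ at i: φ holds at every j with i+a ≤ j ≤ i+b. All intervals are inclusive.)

Check (¬grant → (G[<=2] ¬req)) at every j in [2,3]:
  j=2: antecedent false → ✓
  j=3: antecedent true; consequent fails at 3 → ✗
Fails at j=3 → formula fails.

No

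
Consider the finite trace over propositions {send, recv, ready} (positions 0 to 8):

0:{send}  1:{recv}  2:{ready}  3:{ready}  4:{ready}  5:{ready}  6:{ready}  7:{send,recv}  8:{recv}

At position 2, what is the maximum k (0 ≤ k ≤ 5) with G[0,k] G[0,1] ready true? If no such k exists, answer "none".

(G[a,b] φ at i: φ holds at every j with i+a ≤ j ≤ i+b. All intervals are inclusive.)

3

G[0,1] ready must hold from j=2 onward; find where it first fails.
  j=2: holds
  j=3: holds
  j=4: holds
  j=5: holds
  j=6: fails
Holds on [2,5], so largest k = 3.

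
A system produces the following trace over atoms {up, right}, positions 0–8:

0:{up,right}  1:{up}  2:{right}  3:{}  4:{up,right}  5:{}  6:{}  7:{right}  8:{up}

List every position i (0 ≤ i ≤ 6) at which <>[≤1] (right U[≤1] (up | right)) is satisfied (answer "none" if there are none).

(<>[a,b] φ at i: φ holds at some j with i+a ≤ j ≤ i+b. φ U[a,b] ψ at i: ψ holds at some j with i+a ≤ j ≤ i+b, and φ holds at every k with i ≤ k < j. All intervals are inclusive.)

Evaluate at each i in [0,6]:
  i=0: ✓ (witness j=0)
  i=1: ✓ (witness j=1)
  i=2: ✓ (witness j=2)
  i=3: ✓ (witness j=4)
  i=4: ✓ (witness j=4)
  i=5: ✗ (none in [5,6])
  i=6: ✓ (witness j=7)

0, 1, 2, 3, 4, 6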